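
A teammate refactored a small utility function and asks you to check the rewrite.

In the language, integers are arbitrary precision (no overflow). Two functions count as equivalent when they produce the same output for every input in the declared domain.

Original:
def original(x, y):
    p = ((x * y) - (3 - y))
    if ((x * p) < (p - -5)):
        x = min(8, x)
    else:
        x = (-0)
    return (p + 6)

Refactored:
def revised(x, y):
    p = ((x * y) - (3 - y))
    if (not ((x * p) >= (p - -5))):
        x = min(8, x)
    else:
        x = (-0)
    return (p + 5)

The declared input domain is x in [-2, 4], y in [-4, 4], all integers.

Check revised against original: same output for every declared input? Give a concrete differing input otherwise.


These are not equivalent — on x=-2, y=-4 the outputs split (7 vs 6).
original: p = 1; ((x * p) < (p - -5)) -> true; x = -2; return 7
revised: p = 1; (not ((x * p) >= (p - -5))) -> true; x = -2; return 6
verdict: not equivalent; witness: x=-2, y=-4


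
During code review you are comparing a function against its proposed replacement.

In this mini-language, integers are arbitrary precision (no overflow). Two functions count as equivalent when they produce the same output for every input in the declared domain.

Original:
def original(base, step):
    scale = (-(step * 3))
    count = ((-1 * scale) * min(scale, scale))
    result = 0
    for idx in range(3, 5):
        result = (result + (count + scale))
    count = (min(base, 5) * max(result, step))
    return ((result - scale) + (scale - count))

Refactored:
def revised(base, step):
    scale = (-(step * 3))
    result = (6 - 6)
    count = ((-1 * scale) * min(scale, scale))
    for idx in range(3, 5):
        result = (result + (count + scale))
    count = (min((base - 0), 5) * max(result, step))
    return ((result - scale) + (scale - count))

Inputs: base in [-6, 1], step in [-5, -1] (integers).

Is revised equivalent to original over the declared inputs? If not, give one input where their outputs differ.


The two versions differ — the changes include arithmetic usage differs; also constant usage differs.
Tracing base=-1, step=-3: original: scale becomes 9; next count becomes -81; next result becomes 0; next at idx=3:; next result becomes -72; next at idx=4:; next result becomes -144; next count becomes 3; next final value -147 | revised: scale becomes 9; next result becomes 0; next count becomes -81; next at idx=3:; next result becomes -72; next at idx=4:; next result becomes -144; next count becomes 3; next final value -147 — matching result -147.
Checked all 40 inputs in the declared domain: the outputs agree on every one.
verdict: equivalent


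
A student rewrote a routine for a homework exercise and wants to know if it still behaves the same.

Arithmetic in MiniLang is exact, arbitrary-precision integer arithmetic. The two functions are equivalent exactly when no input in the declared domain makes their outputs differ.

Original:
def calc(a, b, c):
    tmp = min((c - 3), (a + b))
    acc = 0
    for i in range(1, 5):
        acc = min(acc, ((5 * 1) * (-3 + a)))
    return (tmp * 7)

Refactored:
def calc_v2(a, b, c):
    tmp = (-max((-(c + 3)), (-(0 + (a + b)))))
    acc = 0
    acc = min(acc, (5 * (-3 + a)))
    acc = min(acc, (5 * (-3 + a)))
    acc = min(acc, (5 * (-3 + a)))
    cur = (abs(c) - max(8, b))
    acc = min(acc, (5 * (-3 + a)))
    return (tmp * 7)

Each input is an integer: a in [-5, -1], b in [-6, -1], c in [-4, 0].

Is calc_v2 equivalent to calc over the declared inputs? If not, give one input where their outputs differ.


Take a=-5, b=-1, c=-4.
calc: tmp=-7, then acc=0, then (i=1), then acc=-40, then (i=2), then acc=-40, then (i=3), then acc=-40, then (i=4), then acc=-40, then returns -49
calc_v2: tmp=-6, then acc=0, then acc=-40, then acc=-40, then acc=-40, then cur=-4, then acc=-40, then returns -42
-49 against -42: the behavior changed.
verdict: not equivalent; witness: a=-5, b=-1, c=-4


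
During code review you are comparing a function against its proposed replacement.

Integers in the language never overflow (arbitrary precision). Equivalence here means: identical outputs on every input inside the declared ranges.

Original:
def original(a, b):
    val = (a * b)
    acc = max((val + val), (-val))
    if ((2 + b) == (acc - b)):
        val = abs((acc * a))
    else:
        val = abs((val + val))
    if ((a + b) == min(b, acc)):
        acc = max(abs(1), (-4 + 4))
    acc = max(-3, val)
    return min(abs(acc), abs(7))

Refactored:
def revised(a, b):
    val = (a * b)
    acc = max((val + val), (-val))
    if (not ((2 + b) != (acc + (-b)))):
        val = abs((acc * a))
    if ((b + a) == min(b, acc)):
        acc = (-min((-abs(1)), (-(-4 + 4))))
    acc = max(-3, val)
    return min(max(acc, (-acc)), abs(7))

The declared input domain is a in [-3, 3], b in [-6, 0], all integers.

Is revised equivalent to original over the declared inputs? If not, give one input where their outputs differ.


Evaluate both at a=-3, b=-2.
original: val := 6 | acc := 12 | ((2 + b) == (acc - b)): false | val := 12 | ((a + b) == min(b, acc)): false | acc := 12 | result 7
revised: val := 6 | acc := 12 | (not ((2 + b) != (acc + (-b)))): false | ((b + a) == min(b, acc)): false | acc := 6 | result 6
7 and 6 differ, so these are not the same function on this domain.
verdict: not equivalent; witness: a=-3, b=-2


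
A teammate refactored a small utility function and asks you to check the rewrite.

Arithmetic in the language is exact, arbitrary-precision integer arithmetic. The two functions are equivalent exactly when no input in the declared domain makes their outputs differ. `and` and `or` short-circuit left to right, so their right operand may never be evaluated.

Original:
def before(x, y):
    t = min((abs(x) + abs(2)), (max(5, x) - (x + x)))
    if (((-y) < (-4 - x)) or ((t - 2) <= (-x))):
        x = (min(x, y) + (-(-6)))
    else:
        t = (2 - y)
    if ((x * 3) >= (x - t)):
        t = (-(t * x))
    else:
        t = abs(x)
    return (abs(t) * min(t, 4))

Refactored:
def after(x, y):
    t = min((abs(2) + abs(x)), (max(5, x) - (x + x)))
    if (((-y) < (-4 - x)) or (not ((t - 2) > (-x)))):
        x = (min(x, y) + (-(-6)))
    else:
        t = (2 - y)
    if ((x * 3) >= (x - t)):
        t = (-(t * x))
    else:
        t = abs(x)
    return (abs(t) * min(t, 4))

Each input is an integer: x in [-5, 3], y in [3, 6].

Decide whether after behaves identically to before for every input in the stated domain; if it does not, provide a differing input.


Comparing the listings, the differences include: comparison usage differs, boolean connective usage differs.
One worked example (x=1, y=4) — before: t becomes 3; next (((-y) < (-4 - x)) or ((t - 2) <= (-x))) evaluates to false; next t becomes -2; next ((x * 3) >= (x - t)) evaluates to true; next t becomes 2; next final value 4; after: t becomes 3; next (((-y) < (-4 - x)) or (not ((t - 2) > (-x)))) evaluates to false; next t becomes -2; next ((x * 3) >= (x - t)) evaluates to true; next t becomes 2; next final value 4; agreement on 4.
An exhaustive pass over the 36 declared inputs shows identical outputs.
verdict: equivalent


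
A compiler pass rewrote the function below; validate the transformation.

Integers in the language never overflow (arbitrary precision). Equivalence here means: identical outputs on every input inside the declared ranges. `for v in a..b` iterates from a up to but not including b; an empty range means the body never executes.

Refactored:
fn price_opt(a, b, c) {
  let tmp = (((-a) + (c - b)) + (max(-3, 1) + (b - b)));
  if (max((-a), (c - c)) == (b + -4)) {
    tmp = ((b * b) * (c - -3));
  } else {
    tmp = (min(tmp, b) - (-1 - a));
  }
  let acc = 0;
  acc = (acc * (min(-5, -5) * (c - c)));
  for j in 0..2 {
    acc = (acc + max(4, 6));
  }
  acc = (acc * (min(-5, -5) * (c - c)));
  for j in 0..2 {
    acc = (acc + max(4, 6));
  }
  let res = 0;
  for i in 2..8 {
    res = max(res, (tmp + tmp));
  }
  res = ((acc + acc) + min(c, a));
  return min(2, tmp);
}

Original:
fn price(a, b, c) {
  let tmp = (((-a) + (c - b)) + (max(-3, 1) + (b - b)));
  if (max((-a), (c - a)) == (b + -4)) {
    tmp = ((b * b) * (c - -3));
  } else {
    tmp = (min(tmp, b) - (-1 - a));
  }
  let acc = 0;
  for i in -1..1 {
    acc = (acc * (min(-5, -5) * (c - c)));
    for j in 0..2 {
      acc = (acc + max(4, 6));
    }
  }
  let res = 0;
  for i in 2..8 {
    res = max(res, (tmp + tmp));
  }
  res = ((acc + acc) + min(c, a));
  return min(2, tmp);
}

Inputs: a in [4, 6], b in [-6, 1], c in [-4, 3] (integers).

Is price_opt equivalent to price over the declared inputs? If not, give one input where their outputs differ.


There is a counterexample at a=4, b=0, c=-4: 0 on one side, -2 on the other.
price: tmp=-7, then (max((-a), (c - a)) == (b + -4)) is true, then tmp=0, then acc=0, then (i=-1), then acc=0, then (j=0), then acc=6, then (j=1), then acc=12, then (i=0), then acc=0, then (j=0), then acc=6, then (j=1), then acc=12, then res=0, then (i=2), then res=0, then (i=3), then res=0, then (i=4), then res=0, then (i=5), then res=0, then (i=6), then res=0, then (i=7), then res=0, then res=20, then returns 0
price_opt: tmp=-7, then (max((-a), (c - c)) == (b + -4)) is false, then tmp=-2, then acc=0, then acc=0, then (j=0), then acc=6, then (j=1), then acc=12, then acc=0, then (j=0), then acc=6, then (j=1), then acc=12, then res=0, then (i=2), then res=0, then (i=3), then res=0, then (i=4), then res=0, then (i=5), then res=0, then (i=6), then res=0, then (i=7), then res=0, then res=20, then returns -2
verdict: not equivalent; witness: a=4, b=0, c=-4


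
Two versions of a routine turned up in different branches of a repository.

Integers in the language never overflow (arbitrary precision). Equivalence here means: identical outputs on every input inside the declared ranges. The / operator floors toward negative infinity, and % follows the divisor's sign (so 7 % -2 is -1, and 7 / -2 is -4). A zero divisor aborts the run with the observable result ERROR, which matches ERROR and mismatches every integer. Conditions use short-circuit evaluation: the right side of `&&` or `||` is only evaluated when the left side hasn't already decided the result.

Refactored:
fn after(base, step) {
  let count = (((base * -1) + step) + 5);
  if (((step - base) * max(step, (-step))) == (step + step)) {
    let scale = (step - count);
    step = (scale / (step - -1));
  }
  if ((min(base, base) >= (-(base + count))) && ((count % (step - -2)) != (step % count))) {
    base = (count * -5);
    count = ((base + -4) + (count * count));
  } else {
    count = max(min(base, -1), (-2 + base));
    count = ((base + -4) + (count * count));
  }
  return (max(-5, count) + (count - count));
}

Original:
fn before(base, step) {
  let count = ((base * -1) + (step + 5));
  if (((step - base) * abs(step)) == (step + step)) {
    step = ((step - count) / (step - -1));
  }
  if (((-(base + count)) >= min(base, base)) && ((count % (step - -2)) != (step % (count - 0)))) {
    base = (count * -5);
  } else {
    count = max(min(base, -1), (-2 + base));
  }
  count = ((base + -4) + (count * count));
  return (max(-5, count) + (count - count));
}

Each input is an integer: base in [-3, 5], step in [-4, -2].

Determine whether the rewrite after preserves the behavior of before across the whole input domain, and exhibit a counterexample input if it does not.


At base=-3, step=-3: before gives -4, after gives 2.
verdict: not equivalent; witness: base=-3, step=-3


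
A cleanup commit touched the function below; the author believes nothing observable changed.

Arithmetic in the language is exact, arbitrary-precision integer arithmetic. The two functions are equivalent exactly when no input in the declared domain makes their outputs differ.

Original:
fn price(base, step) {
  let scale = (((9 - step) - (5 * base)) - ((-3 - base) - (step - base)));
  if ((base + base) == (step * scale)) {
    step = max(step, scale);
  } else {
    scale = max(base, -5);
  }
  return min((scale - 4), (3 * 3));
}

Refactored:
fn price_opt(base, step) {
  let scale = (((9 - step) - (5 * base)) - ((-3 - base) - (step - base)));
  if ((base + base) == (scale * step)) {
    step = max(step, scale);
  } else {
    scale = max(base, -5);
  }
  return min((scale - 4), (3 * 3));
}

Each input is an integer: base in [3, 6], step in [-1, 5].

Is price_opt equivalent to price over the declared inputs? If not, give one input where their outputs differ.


The two versions differ — the changes include same computation, different form.
Spot check at base=3, step=5 — price: scale = -3; ((base + base) == (step * scale)) -> false; scale = 3; return -1. price_opt: scale = -3; ((base + base) == (scale * step)) -> false; scale = 3; return -1. Both give -1.
Every one of the 28 inputs gives matching results.
verdict: equivalent


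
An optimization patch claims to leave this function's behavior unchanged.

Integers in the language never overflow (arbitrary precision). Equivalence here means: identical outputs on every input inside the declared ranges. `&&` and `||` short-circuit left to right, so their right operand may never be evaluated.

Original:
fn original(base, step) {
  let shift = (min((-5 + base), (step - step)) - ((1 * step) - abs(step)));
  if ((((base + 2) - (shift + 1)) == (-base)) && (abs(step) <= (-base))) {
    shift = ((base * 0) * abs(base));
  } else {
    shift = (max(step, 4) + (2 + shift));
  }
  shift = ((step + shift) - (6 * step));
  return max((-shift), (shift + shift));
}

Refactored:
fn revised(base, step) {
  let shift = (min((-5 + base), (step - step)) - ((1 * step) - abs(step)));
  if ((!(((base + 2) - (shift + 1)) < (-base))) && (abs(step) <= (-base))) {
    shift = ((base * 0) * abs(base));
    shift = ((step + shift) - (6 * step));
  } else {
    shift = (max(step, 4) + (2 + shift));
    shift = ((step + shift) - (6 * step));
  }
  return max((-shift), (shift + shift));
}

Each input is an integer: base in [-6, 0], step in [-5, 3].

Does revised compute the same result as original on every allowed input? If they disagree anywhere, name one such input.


The rewrite breaks on base=-5, step=0, where the results are 4 and 0.
original: shift := -10 | ((((base + 2) - (shift + 1)) == (-base)) && (abs(step) <= (-base))): false | shift := -4 | shift := -4 | result 4
revised: shift := -10 | ((!(((base + 2) - (shift + 1)) < (-base))) && (abs(step) <= (-base))): true | shift := 0 | shift := 0 | result 0
verdict: not equivalent; witness: base=-5, step=0


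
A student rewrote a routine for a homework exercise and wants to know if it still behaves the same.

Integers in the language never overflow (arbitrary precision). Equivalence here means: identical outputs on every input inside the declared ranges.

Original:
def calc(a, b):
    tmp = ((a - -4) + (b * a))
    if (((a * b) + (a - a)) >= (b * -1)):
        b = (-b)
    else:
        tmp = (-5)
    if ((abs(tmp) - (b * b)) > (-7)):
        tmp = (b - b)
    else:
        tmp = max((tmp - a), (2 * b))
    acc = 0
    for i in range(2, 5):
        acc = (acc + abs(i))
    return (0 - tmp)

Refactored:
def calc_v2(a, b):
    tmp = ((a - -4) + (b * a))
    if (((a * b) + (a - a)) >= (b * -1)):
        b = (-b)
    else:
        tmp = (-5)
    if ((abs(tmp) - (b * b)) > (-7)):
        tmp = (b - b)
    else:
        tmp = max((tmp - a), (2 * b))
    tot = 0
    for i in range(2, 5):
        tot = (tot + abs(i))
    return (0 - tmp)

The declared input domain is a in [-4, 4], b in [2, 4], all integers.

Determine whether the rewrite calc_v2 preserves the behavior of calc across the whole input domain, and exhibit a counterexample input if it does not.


Comparing the listings, the differences include: local variable names differ.
Tracing a=2, b=3: calc: tmp = 12; (((a * b) + (a - a)) >= (b * -1)) -> true; b = -3; ((abs(tmp) - (b * b)) > (-7)) -> true; tmp = 0; acc = 0; [i=2]; acc = 2; [i=3]; acc = 5; [i=4]; acc = 9; return 0 | calc_v2: tmp = 12; (((a * b) + (a - a)) >= (b * -1)) -> true; b = -3; ((abs(tmp) - (b * b)) > (-7)) -> true; tmp = 0; tot = 0; [i=2]; tot = 2; [i=3]; tot = 5; [i=4]; tot = 9; return 0 — matching result 0.
Every one of the 27 inputs gives matching results.
verdict: equivalent


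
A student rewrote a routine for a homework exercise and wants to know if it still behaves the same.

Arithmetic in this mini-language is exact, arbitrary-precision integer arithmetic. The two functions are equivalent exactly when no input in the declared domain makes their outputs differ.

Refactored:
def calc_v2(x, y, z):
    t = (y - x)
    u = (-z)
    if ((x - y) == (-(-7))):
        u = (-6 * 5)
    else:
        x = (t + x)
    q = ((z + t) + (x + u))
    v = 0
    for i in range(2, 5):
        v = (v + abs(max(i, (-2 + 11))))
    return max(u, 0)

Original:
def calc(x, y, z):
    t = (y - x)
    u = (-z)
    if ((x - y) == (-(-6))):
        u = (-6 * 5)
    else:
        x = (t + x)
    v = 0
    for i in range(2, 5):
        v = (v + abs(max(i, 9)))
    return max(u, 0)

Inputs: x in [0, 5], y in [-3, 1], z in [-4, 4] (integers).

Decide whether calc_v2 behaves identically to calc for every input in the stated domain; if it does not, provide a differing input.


Run the pair on x=3, y=-3, z=-4.
calc: t=-6, then u=4, then ((x - y) == (-(-6))) is true, then u=-30, then v=0, then (i=2), then v=9, then (i=3), then v=18, then (i=4), then v=27, then returns 0
calc_v2: t=-6, then u=4, then ((x - y) == (-(-7))) is false, then x=-3, then q=-9, then v=0, then (i=2), then v=9, then (i=3), then v=18, then (i=4), then v=27, then returns 4
0 vs 4 — the two versions disagree here.
verdict: not equivalent; witness: x=3, y=-3, z=-4


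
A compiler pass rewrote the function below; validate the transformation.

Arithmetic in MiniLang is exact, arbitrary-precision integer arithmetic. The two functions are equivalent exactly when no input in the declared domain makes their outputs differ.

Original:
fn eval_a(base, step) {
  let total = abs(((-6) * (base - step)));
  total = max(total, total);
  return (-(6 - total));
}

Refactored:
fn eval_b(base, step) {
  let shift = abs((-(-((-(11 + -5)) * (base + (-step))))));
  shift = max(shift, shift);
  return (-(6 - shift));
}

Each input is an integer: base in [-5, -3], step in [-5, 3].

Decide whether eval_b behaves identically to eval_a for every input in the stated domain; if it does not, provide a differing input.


The two are interchangeable: arithmetic usage differs, and local variable names differ, and constant usage differs, and every declared input agrees.
One worked example (base=-4, step=-3) — eval_a: total := 6 | total := 6 | result 0; eval_b: shift := 6 | shift := 6 | result 0; agreement on 0.
Every one of the 27 inputs gives matching results.
verdict: equivalent


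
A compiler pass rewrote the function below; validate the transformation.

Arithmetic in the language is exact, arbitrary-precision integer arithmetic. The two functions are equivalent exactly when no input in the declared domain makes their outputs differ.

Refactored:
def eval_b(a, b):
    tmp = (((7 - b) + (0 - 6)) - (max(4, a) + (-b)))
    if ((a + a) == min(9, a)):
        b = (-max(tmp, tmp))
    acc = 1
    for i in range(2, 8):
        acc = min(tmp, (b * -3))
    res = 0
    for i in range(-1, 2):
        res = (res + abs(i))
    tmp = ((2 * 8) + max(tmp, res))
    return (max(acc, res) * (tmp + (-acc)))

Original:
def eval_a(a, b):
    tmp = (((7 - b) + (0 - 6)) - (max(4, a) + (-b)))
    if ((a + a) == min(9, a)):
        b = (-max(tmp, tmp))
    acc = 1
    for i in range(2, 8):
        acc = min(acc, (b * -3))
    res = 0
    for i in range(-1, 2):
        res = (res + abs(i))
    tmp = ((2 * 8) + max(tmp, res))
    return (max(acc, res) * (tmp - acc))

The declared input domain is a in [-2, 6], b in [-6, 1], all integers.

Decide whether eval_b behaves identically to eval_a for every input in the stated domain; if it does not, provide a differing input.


Run the pair on a=-2, b=-6.
eval_a: tmp := -3 | ((a + a) == min(9, a)): false | acc := 1 | iter i=2: | acc := 1 | iter i=3: | acc := 1 | iter i=4: | acc := 1 | iter i=5: | acc := 1 | iter i=6: | acc := 1 | iter i=7: | acc := 1 | res := 0 | iter i=-1: | res := 1 | iter i=0: | res := 1 | iter i=1: | res := 2 | tmp := 18 | result 34
eval_b: tmp := -3 | ((a + a) == min(9, a)): false | acc := 1 | iter i=2: | acc := -3 | iter i=3: | acc := -3 | iter i=4: | acc := -3 | iter i=5: | acc := -3 | iter i=6: | acc := -3 | iter i=7: | acc := -3 | res := 0 | iter i=-1: | res := 1 | iter i=0: | res := 1 | iter i=1: | res := 2 | tmp := 18 | result 42
34 and 42 differ, so these are not the same function on this domain.
verdict: not equivalent; witness: a=-2, b=-6


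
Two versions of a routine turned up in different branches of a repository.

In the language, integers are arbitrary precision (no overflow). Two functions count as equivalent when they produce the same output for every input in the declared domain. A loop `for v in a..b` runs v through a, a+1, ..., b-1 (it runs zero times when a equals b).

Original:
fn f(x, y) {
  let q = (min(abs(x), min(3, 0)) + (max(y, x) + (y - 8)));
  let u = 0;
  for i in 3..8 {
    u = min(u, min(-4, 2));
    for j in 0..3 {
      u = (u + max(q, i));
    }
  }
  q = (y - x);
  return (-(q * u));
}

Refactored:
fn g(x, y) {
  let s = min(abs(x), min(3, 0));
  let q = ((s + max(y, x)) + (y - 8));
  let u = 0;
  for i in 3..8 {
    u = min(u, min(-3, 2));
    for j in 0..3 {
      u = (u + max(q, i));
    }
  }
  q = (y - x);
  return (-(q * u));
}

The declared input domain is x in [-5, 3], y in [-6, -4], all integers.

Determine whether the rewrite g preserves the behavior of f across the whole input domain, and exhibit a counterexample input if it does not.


The rewrite breaks on x=-5, y=-6, where the results are 17 and 18.
f: q becomes -19; next u becomes 0; next at i=3:; next u becomes -4; next at j=0:; next u becomes -1; next at j=1:; next u becomes 2; next at j=2:; next u becomes 5; next at i=4:; next u becomes -4; next at j=0:; next u becomes 0; next at j=1:; next u becomes 4; next at j=2:; next u becomes 8; next at i=5:; next u becomes -4; next at j=0:; next u becomes 1; next at j=1:; next u becomes 6; next at j=2:; next u becomes 11; next at i=6:; next u becomes -4; next at j=0:; next u becomes 2; next at j=1:; next u becomes 8; next at j=2:; next u becomes 14; next at i=7:; next u becomes -4; next at j=0:; next u becomes 3; next at j=1:; next u becomes 10; next at j=2:; next u becomes 17; next q becomes -1; next final value 17
g: s becomes 0; next q becomes -19; next u becomes 0; next at i=3:; next u becomes -3; next at j=0:; next u becomes 0; next at j=1:; next u becomes 3; next at j=2:; next u becomes 6; next at i=4:; next u becomes -3; next at j=0:; next u becomes 1; next at j=1:; next u becomes 5; next at j=2:; next u becomes 9; next at i=5:; next u becomes -3; next at j=0:; next u becomes 2; next at j=1:; next u becomes 7; next at j=2:; next u becomes 12; next at i=6:; next u becomes -3; next at j=0:; next u becomes 3; next at j=1:; next u becomes 9; next at j=2:; next u becomes 15; next at i=7:; next u becomes -3; next at j=0:; next u becomes 4; next at j=1:; next u becomes 11; next at j=2:; next u becomes 18; next q becomes -1; next final value 18
verdict: not equivalent; witness: x=-5, y=-6


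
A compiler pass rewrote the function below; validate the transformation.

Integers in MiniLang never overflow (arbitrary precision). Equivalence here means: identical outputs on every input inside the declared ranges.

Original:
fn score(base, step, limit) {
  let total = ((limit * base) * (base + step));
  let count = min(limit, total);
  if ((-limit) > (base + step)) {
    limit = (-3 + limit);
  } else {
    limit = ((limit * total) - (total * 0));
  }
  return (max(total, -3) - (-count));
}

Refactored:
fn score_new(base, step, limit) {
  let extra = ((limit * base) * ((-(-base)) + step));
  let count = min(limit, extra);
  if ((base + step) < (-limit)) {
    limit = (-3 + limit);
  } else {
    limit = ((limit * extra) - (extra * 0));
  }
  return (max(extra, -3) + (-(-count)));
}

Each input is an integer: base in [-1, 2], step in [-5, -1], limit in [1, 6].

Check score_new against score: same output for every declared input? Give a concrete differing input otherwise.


Although local variable names differ; and comparison usage differs; and arithmetic usage differs, 120/120 inputs agree.
verdict: equivalent


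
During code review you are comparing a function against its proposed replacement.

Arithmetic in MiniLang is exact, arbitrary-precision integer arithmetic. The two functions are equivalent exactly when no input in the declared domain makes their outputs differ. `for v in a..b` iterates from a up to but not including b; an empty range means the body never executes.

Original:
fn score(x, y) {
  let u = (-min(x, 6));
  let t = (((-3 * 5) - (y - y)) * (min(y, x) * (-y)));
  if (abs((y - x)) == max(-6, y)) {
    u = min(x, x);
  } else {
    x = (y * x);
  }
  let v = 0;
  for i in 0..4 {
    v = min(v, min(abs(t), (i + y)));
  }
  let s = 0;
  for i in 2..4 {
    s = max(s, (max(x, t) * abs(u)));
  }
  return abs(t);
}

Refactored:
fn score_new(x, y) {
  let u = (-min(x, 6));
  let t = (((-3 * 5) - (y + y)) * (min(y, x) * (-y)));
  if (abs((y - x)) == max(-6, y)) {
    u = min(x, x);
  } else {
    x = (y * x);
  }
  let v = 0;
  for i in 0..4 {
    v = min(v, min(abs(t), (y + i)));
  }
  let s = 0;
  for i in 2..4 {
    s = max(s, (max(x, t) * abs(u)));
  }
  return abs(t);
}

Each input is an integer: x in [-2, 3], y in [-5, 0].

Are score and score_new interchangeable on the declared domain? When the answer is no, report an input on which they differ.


x=-2, y=-5 yields 375 from score but 125 from score_new.
verdict: not equivalent; witness: x=-2, y=-5


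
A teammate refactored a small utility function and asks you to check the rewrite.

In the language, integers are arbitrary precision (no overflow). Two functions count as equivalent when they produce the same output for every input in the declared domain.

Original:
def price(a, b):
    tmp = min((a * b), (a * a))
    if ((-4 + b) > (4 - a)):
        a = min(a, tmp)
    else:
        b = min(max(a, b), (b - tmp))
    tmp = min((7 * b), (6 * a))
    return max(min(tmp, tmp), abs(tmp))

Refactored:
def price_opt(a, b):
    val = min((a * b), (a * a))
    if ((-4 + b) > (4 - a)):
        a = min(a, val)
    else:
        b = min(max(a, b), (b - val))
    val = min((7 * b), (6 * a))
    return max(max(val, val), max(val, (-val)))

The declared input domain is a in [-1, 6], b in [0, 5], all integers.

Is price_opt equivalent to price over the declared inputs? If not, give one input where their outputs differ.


There is a behavioral-looking edit here, yet the outcome never shifts on this domain; all 48 inputs agree.
verdict: equivalent


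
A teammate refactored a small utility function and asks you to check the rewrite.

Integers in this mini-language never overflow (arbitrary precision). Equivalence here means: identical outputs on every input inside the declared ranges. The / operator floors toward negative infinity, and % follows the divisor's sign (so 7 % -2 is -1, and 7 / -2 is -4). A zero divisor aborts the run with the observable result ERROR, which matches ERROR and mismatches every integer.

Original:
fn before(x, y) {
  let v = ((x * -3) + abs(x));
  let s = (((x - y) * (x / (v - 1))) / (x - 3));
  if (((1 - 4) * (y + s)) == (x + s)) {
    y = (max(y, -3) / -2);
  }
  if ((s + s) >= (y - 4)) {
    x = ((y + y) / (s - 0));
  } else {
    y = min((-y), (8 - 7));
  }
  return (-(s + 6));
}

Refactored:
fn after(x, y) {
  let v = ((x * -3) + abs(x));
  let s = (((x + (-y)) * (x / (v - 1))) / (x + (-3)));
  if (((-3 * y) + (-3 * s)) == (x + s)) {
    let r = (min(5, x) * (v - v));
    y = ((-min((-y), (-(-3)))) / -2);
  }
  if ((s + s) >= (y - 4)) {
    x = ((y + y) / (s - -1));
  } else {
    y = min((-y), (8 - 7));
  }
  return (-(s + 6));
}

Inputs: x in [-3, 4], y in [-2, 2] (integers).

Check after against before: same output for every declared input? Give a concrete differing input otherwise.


Evaluate both at x=-3, y=-2.
before: v becomes 12; next s becomes -1; next (((1 - 4) * (y + s)) == (x + s)) evaluates to false; next ((s + s) >= (y - 4)) evaluates to true; next x becomes 4; next final value -5
after: v becomes 12; next s becomes -1; next (((-3 * y) + (-3 * s)) == (x + s)) evaluates to false; next ((s + s) >= (y - 4)) evaluates to true; next hits division by zero so the output is ERROR
-5 != ERROR, so the rewrite changes behavior.
verdict: not equivalent; witness: x=-3, y=-2


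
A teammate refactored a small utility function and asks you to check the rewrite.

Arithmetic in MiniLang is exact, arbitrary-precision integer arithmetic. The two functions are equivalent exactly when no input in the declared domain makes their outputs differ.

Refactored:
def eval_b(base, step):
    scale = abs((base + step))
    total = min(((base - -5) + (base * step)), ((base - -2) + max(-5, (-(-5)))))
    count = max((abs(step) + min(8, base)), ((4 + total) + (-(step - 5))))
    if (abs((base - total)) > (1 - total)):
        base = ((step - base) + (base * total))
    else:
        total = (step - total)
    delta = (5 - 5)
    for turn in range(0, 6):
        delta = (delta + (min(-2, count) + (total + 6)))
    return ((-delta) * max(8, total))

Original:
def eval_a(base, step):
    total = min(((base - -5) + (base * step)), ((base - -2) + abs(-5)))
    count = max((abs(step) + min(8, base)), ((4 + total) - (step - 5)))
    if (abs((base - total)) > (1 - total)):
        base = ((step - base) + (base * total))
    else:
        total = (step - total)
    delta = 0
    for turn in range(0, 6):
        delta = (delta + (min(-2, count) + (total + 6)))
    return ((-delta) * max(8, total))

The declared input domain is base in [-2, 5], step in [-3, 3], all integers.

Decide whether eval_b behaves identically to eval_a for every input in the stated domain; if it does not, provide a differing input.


Changes here: min/max/abs usage differs, and local variable names differ, and constant usage differs, and arithmetic usage differs, and statement counts differ; the full 56-point sweep finds no disagreement.
verdict: equivalent


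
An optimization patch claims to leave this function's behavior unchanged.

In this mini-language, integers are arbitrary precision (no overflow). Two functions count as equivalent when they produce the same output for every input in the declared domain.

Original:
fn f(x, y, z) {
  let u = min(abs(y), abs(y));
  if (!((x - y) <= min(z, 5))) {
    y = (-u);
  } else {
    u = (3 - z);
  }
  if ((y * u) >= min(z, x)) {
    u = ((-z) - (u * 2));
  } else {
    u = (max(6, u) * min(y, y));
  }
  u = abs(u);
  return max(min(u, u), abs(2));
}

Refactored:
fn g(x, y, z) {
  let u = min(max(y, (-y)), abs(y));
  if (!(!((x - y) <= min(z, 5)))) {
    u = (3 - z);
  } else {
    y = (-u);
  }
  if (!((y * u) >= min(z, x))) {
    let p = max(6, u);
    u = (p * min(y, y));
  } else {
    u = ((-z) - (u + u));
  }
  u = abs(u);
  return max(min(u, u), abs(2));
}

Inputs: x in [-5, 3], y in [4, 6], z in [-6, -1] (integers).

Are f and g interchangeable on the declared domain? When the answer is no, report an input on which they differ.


The two versions differ — the changes include min/max/abs usage differs; and local variable names differ; and boolean connective usage differs; and arithmetic usage differs; and constant usage differs; and statement counts differ.
Spot check at x=1, y=5, z=-2 — f: u := 5 | (!((x - y) <= min(z, 5))): false | u := 5 | ((y * u) >= min(z, x)): true | u := -8 | u := 8 | result 8. g: u := 5 | (!(!((x - y) <= min(z, 5)))): true | u := 5 | (!((y * u) >= min(z, x))): false | u := -8 | u := 8 | result 8. Both give 8.
Every one of the 162 inputs gives matching results.
verdict: equivalent


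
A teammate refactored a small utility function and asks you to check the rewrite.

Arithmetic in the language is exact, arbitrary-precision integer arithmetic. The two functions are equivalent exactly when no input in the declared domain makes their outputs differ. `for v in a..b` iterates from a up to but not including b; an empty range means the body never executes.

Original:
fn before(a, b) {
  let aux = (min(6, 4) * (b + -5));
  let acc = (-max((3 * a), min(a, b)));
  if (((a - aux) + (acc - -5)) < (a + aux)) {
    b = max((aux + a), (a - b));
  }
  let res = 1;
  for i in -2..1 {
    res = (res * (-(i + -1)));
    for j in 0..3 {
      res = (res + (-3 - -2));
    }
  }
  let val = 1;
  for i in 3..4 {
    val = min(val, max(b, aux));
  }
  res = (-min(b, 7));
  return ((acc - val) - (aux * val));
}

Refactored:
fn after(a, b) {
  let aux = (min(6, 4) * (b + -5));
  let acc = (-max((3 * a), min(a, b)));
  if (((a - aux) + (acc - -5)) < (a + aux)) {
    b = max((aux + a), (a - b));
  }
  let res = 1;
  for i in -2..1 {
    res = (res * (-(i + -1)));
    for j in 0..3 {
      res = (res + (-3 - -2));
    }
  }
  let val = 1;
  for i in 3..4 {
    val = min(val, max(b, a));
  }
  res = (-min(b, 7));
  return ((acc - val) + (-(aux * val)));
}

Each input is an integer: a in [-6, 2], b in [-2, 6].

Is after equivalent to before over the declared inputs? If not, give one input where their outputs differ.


Not equivalent: a=-1, b=-2 separates them (-52 vs -25).
before: aux = -28; acc = 2; (((a - aux) + (acc - -5)) < (a + aux)) -> false; res = 1; [i=-2]; res = 3; [j=0]; res = 2; [j=1]; res = 1; [j=2]; res = 0; [i=-1]; res = 0; [j=0]; res = -1; [j=1]; res = -2; [j=2]; res = -3; [i=0]; res = -3; [j=0]; res = -4; [j=1]; res = -5; [j=2]; res = -6; val = 1; [i=3]; val = -2; res = 2; return -52
after: aux = -28; acc = 2; (((a - aux) + (acc - -5)) < (a + aux)) -> false; res = 1; [i=-2]; res = 3; [j=0]; res = 2; [j=1]; res = 1; [j=2]; res = 0; [i=-1]; res = 0; [j=0]; res = -1; [j=1]; res = -2; [j=2]; res = -3; [i=0]; res = -3; [j=0]; res = -4; [j=1]; res = -5; [j=2]; res = -6; val = 1; [i=3]; val = -1; res = 2; return -25
verdict: not equivalent; witness: a=-1, b=-2


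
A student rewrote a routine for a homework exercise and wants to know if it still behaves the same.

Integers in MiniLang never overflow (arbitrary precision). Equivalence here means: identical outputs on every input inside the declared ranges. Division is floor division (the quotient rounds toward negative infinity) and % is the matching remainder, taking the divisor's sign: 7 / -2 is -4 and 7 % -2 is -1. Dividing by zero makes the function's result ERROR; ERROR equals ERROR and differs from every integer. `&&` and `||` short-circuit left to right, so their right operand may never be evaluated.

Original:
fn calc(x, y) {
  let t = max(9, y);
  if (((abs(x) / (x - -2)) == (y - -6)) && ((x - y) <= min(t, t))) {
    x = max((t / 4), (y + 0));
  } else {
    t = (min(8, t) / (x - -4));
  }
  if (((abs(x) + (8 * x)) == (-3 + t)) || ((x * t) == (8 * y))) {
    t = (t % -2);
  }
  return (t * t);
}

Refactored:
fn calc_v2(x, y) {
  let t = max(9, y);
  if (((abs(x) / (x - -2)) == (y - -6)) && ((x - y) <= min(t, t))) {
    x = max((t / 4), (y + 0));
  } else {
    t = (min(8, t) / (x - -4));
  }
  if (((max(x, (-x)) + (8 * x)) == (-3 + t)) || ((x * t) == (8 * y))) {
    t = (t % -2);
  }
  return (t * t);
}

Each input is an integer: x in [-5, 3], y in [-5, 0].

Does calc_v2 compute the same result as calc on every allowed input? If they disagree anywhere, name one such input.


The two are interchangeable: min/max/abs usage differs, and every declared input agrees.
Spot check at x=3, y=-5 — calc: t=9, then (((abs(x) / (x - -2)) == (y - -6)) && ((x - y) <= min(t, t))) is false, then t=1, then (((abs(x) + (8 * x)) == (-3 + t)) || ((x * t) == (8 * y))) is false, then returns 1. calc_v2: t=9, then (((abs(x) / (x - -2)) == (y - -6)) && ((x - y) <= min(t, t))) is false, then t=1, then (((max(x, (-x)) + (8 * x)) == (-3 + t)) || ((x * t) == (8 * y))) is false, then returns 1. Both give 1.
An exhaustive pass over the 54 declared inputs shows identical outputs.
verdict: equivalent


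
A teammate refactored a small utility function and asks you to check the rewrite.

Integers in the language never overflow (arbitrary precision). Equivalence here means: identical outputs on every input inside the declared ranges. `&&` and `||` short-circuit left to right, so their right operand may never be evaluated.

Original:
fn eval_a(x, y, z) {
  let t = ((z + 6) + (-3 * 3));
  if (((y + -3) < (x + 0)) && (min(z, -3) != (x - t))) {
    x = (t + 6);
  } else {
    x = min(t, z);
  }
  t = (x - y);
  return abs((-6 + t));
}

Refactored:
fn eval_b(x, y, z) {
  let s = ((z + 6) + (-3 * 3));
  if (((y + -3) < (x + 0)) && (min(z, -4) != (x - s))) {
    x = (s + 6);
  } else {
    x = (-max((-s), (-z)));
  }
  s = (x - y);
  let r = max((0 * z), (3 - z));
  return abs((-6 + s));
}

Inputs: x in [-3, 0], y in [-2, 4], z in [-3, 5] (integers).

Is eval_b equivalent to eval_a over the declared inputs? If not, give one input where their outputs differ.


There is a counterexample at x=-3, y=-2, z=3: 4 on one side, 2 on the other.
eval_a: t=0, then (((y + -3) < (x + 0)) && (min(z, -3) != (x - t))) is false, then x=0, then t=2, then returns 4
eval_b: s=0, then (((y + -3) < (x + 0)) && (min(z, -4) != (x - s))) is true, then x=6, then s=8, then r=0, then returns 2
verdict: not equivalent; witness: x=-3, y=-2, z=3


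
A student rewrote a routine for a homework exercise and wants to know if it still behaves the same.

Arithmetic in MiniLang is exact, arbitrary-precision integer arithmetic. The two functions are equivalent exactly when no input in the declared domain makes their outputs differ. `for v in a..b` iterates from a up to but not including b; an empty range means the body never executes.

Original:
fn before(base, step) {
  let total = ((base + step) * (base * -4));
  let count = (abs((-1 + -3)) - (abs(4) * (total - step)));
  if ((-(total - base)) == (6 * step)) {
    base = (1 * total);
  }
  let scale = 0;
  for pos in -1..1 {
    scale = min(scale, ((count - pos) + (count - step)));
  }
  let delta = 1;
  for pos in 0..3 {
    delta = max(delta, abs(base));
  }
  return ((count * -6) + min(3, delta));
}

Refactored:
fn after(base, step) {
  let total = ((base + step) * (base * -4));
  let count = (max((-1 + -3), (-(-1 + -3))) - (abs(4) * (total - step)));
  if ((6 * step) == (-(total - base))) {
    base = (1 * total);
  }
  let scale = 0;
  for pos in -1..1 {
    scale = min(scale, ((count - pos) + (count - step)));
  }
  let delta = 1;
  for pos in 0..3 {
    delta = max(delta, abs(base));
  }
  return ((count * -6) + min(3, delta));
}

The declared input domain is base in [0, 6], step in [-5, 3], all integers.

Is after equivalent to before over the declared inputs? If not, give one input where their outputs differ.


Changes here: min/max/abs usage differs; arithmetic usage differs; constant usage differs; the full 63-point sweep finds no disagreement.
verdict: equivalent


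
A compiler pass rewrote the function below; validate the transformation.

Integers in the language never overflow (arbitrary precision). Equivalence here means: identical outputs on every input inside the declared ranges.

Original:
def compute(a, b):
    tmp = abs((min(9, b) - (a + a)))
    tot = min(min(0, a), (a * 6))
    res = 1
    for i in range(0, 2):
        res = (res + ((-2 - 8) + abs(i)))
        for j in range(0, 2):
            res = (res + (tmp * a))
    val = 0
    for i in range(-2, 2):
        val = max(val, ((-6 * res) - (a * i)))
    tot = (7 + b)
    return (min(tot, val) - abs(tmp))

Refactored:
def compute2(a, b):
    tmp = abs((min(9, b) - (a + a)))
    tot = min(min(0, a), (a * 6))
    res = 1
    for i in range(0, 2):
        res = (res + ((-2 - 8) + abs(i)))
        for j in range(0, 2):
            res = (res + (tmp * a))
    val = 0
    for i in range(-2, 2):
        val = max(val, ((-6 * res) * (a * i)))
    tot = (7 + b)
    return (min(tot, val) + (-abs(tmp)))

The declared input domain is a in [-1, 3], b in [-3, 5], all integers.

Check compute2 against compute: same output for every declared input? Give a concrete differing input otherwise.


Try a=0, b=-3.
compute: tmp = 3; tot = 0; res = 1; [i=0]; res = -9; [j=0]; res = -9; [j=1]; res = -9; [i=1]; res = -18; [j=0]; res = -18; [j=1]; res = -18; val = 0; [i=-2]; val = 108; [i=-1]; val = 108; [i=0]; val = 108; [i=1]; val = 108; tot = 4; return 1
compute2: tmp = 3; tot = 0; res = 1; [i=0]; res = -9; [j=0]; res = -9; [j=1]; res = -9; [i=1]; res = -18; [j=0]; res = -18; [j=1]; res = -18; val = 0; [i=-2]; val = 0; [i=-1]; val = 0; [i=0]; val = 0; [i=1]; val = 0; tot = 4; return -3
1 != -3, so the rewrite changes behavior.
verdict: not equivalent; witness: a=0, b=-3
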